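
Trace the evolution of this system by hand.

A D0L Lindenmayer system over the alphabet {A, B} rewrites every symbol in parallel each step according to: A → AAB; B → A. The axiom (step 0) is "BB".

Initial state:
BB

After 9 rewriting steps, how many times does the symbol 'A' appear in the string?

1970

gen 0: BB
gen 1: AA
gen 2: AABAAB
gen 3: AABAABAAABAABA
gen 4: AABAABAAABAABAAABAABAABAAABAABAAAB
gen 5: AABAABAAABAABAAABAABAABAAABAABAAABAABAABAAABAABAAABAABAAABAABAABAAABAABAAABAABAABA
gen 6: AABAABAAABAABAAABAABAABAAABAABAAABAABAABAAABAABAAABAABAAAB…AABAABAAABAABAAABAABAABAAABAABAAABAABAABAAABAABAAABAABAAAB  (len 198)
gen 7: AABAABAAABAABAAABAABAABAAABAABAAABAABAABAAABAABAAABAABAAAB…AABAABAAABAABAAABAABAABAAABAABAAABAABAABAAABAABAAABAABAABA  (len 478)
gen 8: AABAABAAABAABAAABAABAABAAABAABAAABAABAABAAABAABAAABAABAAAB…AABAABAAABAABAAABAABAABAAABAABAAABAABAABAAABAABAAABAABAAAB  (len 1154)
gen 9: AABAABAAABAABAAABAABAABAAABAABAAABAABAABAAABAABAAABAABAAAB…AABAABAAABAABAAABAABAABAAABAABAAABAABAABAAABAABAAABAABAABA  (len 2786)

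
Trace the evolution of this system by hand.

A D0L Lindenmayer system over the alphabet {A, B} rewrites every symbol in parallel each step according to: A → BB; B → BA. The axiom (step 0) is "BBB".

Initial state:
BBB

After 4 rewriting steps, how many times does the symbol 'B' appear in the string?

gen 0: BBB
gen 1: BABABA
gen 2: BABBBABBBABB
gen 3: BABBBABABABBBABABABBBABA
gen 4: BABBBABABABBBABBBABBBABABABBBABBBABBBABABABBBABB

33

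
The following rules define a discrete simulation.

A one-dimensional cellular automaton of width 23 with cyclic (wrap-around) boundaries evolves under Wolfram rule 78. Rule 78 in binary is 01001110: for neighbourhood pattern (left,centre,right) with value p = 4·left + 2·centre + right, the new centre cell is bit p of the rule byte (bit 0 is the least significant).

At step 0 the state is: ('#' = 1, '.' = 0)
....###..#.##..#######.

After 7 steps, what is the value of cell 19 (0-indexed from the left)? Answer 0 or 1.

gen 0: ....###..#.##..#######.
gen 1: ...##.#.##.##.##.....#.
gen 2: ..###.#.##.##.##....##.
gen 3: .##.#.#.##.##.##...###.
gen 4: ###.#.#.##.##.##..##.#.
gen 5: #.#.#.#.##.##.##.###.#.
gen 6: #.#.#.#.##.##.##.#.#.#.
gen 7: #.#.#.#.##.##.##.#.#.#.

1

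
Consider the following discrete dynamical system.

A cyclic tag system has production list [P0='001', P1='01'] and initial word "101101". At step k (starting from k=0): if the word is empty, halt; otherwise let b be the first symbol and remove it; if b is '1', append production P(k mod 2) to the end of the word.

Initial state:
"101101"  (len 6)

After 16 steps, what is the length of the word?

9

0) "101101"  (len 6)
1) "01101001"  (len 8)
2) "1101001"  (len 7)
3) "101001001"  (len 9)
4) "0100100101"  (len 10)
5) "100100101"  (len 9)
6) "0010010101"  (len 10)
7) "010010101"  (len 9)
8) "10010101"  (len 8)
9) "0010101001"  (len 10)
10) "010101001"  (len 9)
11) "10101001"  (len 8)
12) "010100101"  (len 9)
13) "10100101"  (len 8)
14) "010010101"  (len 9)
15) "10010101"  (len 8)
16) "001010101"  (len 9)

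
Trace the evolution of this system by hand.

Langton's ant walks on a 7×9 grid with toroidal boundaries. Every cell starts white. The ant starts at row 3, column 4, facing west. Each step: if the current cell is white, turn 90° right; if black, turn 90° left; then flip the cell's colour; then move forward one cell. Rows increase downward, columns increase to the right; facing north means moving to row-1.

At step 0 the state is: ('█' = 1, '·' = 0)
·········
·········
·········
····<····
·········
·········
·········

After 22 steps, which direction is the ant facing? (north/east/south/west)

west

k=0  ·········
·········
·········
····<····
·········
·········
·········
k=1  ·········
·········
····^····
····█····
·········
·········
·········
k=2  ·········
·········
····█>···
····█····
·········
·········
·········
k=3  ·········
·········
····██···
····█v···
·········
·········
·········
k=4  ·········
·········
····██···
····<█···
·········
·········
·········
k=5  ·········
·········
····██···
·····█···
····v····
·········
·········
k=6  ·········
·········
····██···
·····█···
···<█····
·········
·········
k=7  ·········
·········
····██···
···^·█···
···██····
·········
·········
k=8  ·········
·········
····██···
···█>█···
···██····
·········
·········
k=9  ·········
·········
····██···
···███···
···█v····
·········
·········
k=10  ·········
·········
····██···
···███···
···█·>···
·········
·········
k=11  ·········
·········
····██···
···███···
···█·█···
·····v···
·········
k=12  ·········
·········
····██···
···███···
···█·█···
····<█···
·········
k=13  ·········
·········
····██···
···███···
···█^█···
····██···
·········
k=14  ·········
·········
····██···
···███···
···██>···
····██···
·········
k=15  ·········
·········
····██···
···██^···
···██····
····██···
·········
k=16  ·········
·········
····██···
···█<····
···██····
····██···
·········
k=17  ·········
·········
····██···
···█·····
···█v····
····██···
·········
k=18  ·········
·········
····██···
···█·····
···█·>···
····██···
·········
k=19  ·········
·········
····██···
···█·····
···█·█···
····█v···
·········
k=20  ·········
·········
····██···
···█·····
···█·█···
····█·>··
·········
k=21  ·········
·········
····██···
···█·····
···█·█···
····█·█··
······v··
k=22  ·········
·········
····██···
···█·····
···█·█···
····█·█··
·····<█··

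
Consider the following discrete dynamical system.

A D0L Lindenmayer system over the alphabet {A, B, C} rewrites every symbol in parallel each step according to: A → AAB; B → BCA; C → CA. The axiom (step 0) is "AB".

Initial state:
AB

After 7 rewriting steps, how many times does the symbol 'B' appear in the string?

920

gen 0: AB
gen 1: AABBCA
gen 2: AABAABBCABCACAAAB
gen 3: AABAABBCAAABAABBCABCACAAABBCACAAABCAAABAABAABBCA
gen 4: AABAABBCAAABAABBCABCACAAABAABAABBCAAABAABBCABCACAAABBCACAA…AAABCAAABAABAABBCACAAABAABAABBCAAABAABBCAAABAABBCABCACAAAB  (len 136)
gen 5: AABAABBCAAABAABBCABCACAAABAABAABBCAAABAABBCABCACAAABBCACAA…CABCACAAABAABAABBCAAABAABBCABCACAAABBCACAAABCAAABAABAABBCA  (len 386)
gen 6: AABAABBCAAABAABBCABCACAAABAABAABBCAAABAABBCABCACAAABBCACAA…AAABCAAABAABAABBCACAAABAABAABBCAAABAABBCAAABAABBCABCACAAAB  (len 1096)
gen 7: AABAABBCAAABAABBCABCACAAABAABAABBCAAABAABBCABCACAAABBCACAA…CABCACAAABAABAABBCAAABAABBCABCACAAABBCACAAABCAAABAABAABBCA  (len 3112)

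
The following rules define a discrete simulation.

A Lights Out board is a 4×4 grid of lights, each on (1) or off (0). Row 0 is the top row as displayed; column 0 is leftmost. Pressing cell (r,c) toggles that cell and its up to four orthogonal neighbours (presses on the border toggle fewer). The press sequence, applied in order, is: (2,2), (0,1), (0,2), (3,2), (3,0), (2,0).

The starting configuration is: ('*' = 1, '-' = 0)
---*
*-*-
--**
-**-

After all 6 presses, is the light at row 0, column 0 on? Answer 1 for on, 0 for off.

k=0  ---*
*-*-
--**
-**-
k=1  ---*
*---
-*--
-*--
k=2  ****
**--
-*--
-*--
k=3  *---
***-
-*--
-*--
k=4  *---
***-
-**-
--**
k=5  *---
***-
***-
****
k=6  *---
-**-
--*-
-***

1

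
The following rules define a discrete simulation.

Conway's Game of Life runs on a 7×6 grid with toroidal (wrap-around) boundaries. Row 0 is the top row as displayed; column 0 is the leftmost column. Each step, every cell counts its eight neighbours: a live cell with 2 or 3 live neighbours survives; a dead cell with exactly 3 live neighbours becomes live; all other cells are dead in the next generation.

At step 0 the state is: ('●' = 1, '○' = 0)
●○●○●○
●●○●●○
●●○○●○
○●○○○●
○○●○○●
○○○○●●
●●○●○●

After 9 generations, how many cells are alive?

[0] ●○●○●○
●●○●●○
●●○○●○
○●○○○●
○○●○○●
○○○○●●
●●○●○●
[1] ○○○○○○
○○○○●○
○○○●●○
○●●○●●
○○○○○●
○●●●○○
○●●●○○
[2] ○○●●○○
○○○●●○
○○●○○○
●○●○○●
○○○○○●
●●○●●○
○●○●○○
[3] ○○○○○○
○○○○●○
○●●○●●
●●○○○●
○○●●○○
●●○●●●
●●○○○○
[4] ○○○○○○
○○○●●●
○●●●●○
○○○○○●
○○○●○○
○○○●●●
○●●○●○
[5] ○○●○○●
○○○○○●
●○●○○○
○○○○○○
○○○●○●
○○○○○●
○○●○●●
[6] ●○○●○●
●●○○○●
○○○○○○
○○○○○○
○○○○●○
●○○●○●
●○○●●●
[7] ○○●●○○
○●○○●●
●○○○○○
○○○○○○
○○○○●●
●○○●○○
○●●●○○
[8] ●○○○○○
●●●●●●
●○○○○●
○○○○○●
○○○○●●
●●○●○●
○●○○●○
[9] ○○○○○○
○○●●●○
○○●●○○
○○○○○○
○○○○○○
○●●●○○
○●●○●○

11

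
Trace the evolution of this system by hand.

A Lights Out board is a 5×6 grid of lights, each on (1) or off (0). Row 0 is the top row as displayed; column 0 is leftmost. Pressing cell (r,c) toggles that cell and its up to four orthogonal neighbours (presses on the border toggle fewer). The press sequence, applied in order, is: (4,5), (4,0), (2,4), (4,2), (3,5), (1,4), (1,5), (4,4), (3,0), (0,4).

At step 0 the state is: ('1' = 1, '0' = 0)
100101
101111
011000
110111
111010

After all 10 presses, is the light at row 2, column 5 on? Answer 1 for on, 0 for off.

1

0) 100101
101111
011000
110111
111010
1) 100101
101111
011000
110110
111001
2) 100101
101111
011000
010110
001001
3) 100101
101101
011111
010100
001001
4) 100101
101101
011111
011100
010101
5) 100101
101101
011110
011111
010100
6) 100111
101010
011100
011111
010100
7) 100110
101001
011101
011111
010100
8) 100110
101001
011101
011101
010011
9) 100110
101001
111101
101101
110011
10) 100001
101011
111101
101101
110011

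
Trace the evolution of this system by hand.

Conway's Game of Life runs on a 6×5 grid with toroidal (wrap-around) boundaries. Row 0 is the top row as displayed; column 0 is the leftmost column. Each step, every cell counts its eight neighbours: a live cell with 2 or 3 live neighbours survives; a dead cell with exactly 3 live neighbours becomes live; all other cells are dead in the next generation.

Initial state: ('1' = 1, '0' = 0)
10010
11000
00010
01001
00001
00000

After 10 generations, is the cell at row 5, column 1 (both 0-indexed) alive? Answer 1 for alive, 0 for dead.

1

k=0  10010
11000
00010
01001
00001
00000
k=1  11001
11100
01101
10011
10000
00001
k=2  00111
00000
00000
00110
10010
01001
k=3  10111
00010
00000
00111
11010
01000
k=4  11111
00110
00101
11111
11010
00000
k=5  11001
00000
00000
00000
00010
00000
k=6  10000
10000
00000
00000
00000
10001
k=7  11000
00000
00000
00000
00000
10001
k=8  11001
00000
00000
00000
00000
11001
k=9  01001
10000
00000
00000
10000
01001
k=10  01001
10000
00000
00000
10000
01001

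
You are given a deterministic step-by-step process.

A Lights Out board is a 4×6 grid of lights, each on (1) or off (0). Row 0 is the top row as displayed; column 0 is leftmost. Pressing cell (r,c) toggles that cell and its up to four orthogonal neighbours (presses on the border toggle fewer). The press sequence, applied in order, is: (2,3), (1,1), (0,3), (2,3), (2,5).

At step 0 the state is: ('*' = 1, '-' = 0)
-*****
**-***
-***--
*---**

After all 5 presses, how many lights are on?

9

t=0: -*****
**-***
-***--
*---**
t=1: -*****
**--**
-*--*-
*--***
t=2: --****
--*-**
----*-
*--***
t=3: -----*
--****
----*-
*--***
t=4: -----*
--*-**
--**--
*---**
t=5: -----*
--*-*-
--****
*---*-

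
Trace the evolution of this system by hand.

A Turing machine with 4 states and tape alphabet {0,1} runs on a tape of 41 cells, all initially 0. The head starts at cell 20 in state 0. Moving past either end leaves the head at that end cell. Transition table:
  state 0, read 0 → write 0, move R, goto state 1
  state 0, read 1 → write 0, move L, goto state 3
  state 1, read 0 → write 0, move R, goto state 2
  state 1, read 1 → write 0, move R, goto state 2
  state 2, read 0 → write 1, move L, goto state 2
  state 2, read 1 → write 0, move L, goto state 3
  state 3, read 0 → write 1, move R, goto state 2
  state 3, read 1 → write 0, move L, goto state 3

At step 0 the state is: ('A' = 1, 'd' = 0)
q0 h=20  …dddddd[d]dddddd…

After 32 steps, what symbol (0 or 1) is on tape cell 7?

1

k=0  q0 h=20  …dddddd[d]dddddd…
k=1  q1 h=21  …dddddd[d]dddddd…
k=2  q2 h=22  …dddddd[d]dddddd…
k=3  q2 h=21  …dddddd[d]Addddd…
k=4  q2 h=20  …dddddd[d]AAdddd…
k=5  q2 h=19  …dddddd[d]AAAddd…
k=6  q2 h=18  …dddddd[d]AAAAdd…
k=7  q2 h=17  …dddddd[d]AAAAAd…
k=8  q2 h=16  …dddddd[d]AAAAAA…
k=9  q2 h=15  …dddddd[d]AAAAAA…
k=10  q2 h=14  …dddddd[d]AAAAAA…
k=11  q2 h=13  …dddddd[d]AAAAAA…
k=12  q2 h=12  …dddddd[d]AAAAAA…
k=13  q2 h=11  …dddddd[d]AAAAAA…
k=14  q2 h=10  …dddddd[d]AAAAAA…
k=15  q2 h= 9  …dddddd[d]AAAAAA…
k=16  q2 h= 8  …dddddd[d]AAAAAA…
k=17  q2 h= 7  …dddddd[d]AAAAAA…
k=18  q2 h= 6  |dddddd[d]AAAAAA…
k=19  q2 h= 5  |ddddd[d]AAAAAA…
k=20  q2 h= 4  |dddd[d]AAAAAA…
k=21  q2 h= 3  |ddd[d]AAAAAA…
k=22  q2 h= 2  |dd[d]AAAAAA…
k=23  q2 h= 1  |d[d]AAAAAA…
k=24  q2 h= 0  |[d]AAAAAA…
k=25  q2 h= 0  |[A]AAAAAA…
k=26  q3 h= 0  |[d]AAAAAA…
k=27  q2 h= 1  |A[A]AAAAAA…
k=28  q3 h= 0  |[A]dAAAAA…
k=29  q3 h= 0  |[d]dAAAAA…
k=30  q2 h= 1  |A[d]AAAAAA…
k=31  q2 h= 0  |[A]AAAAAA…
k=32  q3 h= 0  |[d]AAAAAA…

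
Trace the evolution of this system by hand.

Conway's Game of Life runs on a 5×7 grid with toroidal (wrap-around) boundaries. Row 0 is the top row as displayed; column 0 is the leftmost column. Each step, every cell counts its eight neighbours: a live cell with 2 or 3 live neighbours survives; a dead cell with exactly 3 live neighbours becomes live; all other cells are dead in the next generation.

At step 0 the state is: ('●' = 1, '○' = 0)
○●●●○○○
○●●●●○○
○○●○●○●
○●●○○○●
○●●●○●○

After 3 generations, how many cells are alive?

5

k=0  ○●●●○○○
○●●●●○○
○○●○●○●
○●●○○○●
○●●●○●○
k=1  ●○○○○○○
●○○○●●○
○○○○●○○
○○○○●○●
○○○○●○○
k=2  ○○○○●●●
○○○○●●●
○○○●●○●
○○○●●○○
○○○○○●○
k=3  ○○○○○○○
●○○○○○○
○○○○○○●
○○○●○○○
○○○●○○●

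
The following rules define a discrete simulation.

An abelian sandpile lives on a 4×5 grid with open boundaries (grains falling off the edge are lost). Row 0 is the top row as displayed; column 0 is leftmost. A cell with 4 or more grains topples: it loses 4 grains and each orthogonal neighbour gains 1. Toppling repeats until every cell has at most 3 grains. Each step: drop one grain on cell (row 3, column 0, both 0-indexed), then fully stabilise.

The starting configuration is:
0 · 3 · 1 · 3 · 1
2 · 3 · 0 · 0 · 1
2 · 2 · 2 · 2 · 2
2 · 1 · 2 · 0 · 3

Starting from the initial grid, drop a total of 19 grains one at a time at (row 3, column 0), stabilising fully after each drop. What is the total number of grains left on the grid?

32

0) 0 · 3 · 1 · 3 · 1
2 · 3 · 0 · 0 · 1
2 · 2 · 2 · 2 · 2
2 · 1 · 2 · 0 · 3
1) 0 · 3 · 1 · 3 · 1
2 · 3 · 0 · 0 · 1
2 · 2 · 2 · 2 · 2
3 · 1 · 2 · 0 · 3
2) 0 · 3 · 1 · 3 · 1
2 · 3 · 0 · 0 · 1
3 · 2 · 2 · 2 · 2
0 · 2 · 2 · 0 · 3
3) 0 · 3 · 1 · 3 · 1
2 · 3 · 0 · 0 · 1
3 · 2 · 2 · 2 · 2
1 · 2 · 2 · 0 · 3
4) 0 · 3 · 1 · 3 · 1
2 · 3 · 0 · 0 · 1
3 · 2 · 2 · 2 · 2
2 · 2 · 2 · 0 · 3
5) 0 · 3 · 1 · 3 · 1
2 · 3 · 0 · 0 · 1
3 · 2 · 2 · 2 · 2
3 · 2 · 2 · 0 · 3
6) 0 · 3 · 1 · 3 · 1
3 · 3 · 0 · 0 · 1
0 · 3 · 2 · 2 · 2
1 · 3 · 2 · 0 · 3
7) 0 · 3 · 1 · 3 · 1
3 · 3 · 0 · 0 · 1
0 · 3 · 2 · 2 · 2
2 · 3 · 2 · 0 · 3
8) 0 · 3 · 1 · 3 · 1
3 · 3 · 0 · 0 · 1
0 · 3 · 2 · 2 · 2
3 · 3 · 2 · 0 · 3
9) 2 · 0 · 2 · 3 · 1
0 · 2 · 1 · 0 · 1
3 · 1 · 3 · 2 · 2
1 · 1 · 3 · 0 · 3
10) 2 · 0 · 2 · 3 · 1
0 · 2 · 1 · 0 · 1
3 · 1 · 3 · 2 · 2
2 · 1 · 3 · 0 · 3
11) 2 · 0 · 2 · 3 · 1
0 · 2 · 1 · 0 · 1
3 · 1 · 3 · 2 · 2
3 · 1 · 3 · 0 · 3
12) 2 · 0 · 2 · 3 · 1
1 · 2 · 1 · 0 · 1
0 · 2 · 3 · 2 · 2
1 · 2 · 3 · 0 · 3
13) 2 · 0 · 2 · 3 · 1
1 · 2 · 1 · 0 · 1
0 · 2 · 3 · 2 · 2
2 · 2 · 3 · 0 · 3
14) 2 · 0 · 2 · 3 · 1
1 · 2 · 1 · 0 · 1
0 · 2 · 3 · 2 · 2
3 · 2 · 3 · 0 · 3
15) 2 · 0 · 2 · 3 · 1
1 · 2 · 1 · 0 · 1
1 · 2 · 3 · 2 · 2
0 · 3 · 3 · 0 · 3
16) 2 · 0 · 2 · 3 · 1
1 · 2 · 1 · 0 · 1
1 · 2 · 3 · 2 · 2
1 · 3 · 3 · 0 · 3
17) 2 · 0 · 2 · 3 · 1
1 · 2 · 1 · 0 · 1
1 · 2 · 3 · 2 · 2
2 · 3 · 3 · 0 · 3
18) 2 · 0 · 2 · 3 · 1
1 · 2 · 1 · 0 · 1
1 · 2 · 3 · 2 · 2
3 · 3 · 3 · 0 · 3
19) 2 · 0 · 2 · 3 · 1
1 · 3 · 2 · 0 · 1
3 · 0 · 1 · 3 · 2
1 · 2 · 1 · 1 · 3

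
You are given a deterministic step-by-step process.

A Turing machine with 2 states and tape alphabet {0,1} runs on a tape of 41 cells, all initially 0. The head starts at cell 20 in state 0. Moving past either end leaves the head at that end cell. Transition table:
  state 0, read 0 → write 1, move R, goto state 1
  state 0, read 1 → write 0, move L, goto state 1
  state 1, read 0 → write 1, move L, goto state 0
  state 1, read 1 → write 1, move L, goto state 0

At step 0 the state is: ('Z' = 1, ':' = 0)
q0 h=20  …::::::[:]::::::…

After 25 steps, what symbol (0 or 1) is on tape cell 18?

gen 0: q0 h=20  …::::::[:]::::::…
gen 1: q1 h=21  …:::::Z[:]::::::…
gen 2: q0 h=20  …::::::[Z]Z:::::…
gen 3: q1 h=19  …::::::[:]:Z::::…
gen 4: q0 h=18  …::::::[:]Z:Z:::…
gen 5: q1 h=19  …:::::Z[Z]:Z::::…
gen 6: q0 h=18  …::::::[Z]Z:Z:::…
gen 7: q1 h=17  …::::::[:]:Z:Z::…
gen 8: q0 h=16  …::::::[:]Z:Z:Z:…
gen 9: q1 h=17  …:::::Z[Z]:Z:Z::…
gen 10: q0 h=16  …::::::[Z]Z:Z:Z:…
gen 11: q1 h=15  …::::::[:]:Z:Z:Z…
gen 12: q0 h=14  …::::::[:]Z:Z:Z:…
gen 13: q1 h=15  …:::::Z[Z]:Z:Z:Z…
gen 14: q0 h=14  …::::::[Z]Z:Z:Z:…
gen 15: q1 h=13  …::::::[:]:Z:Z:Z…
gen 16: q0 h=12  …::::::[:]Z:Z:Z:…
gen 17: q1 h=13  …:::::Z[Z]:Z:Z:Z…
gen 18: q0 h=12  …::::::[Z]Z:Z:Z:…
gen 19: q1 h=11  …::::::[:]:Z:Z:Z…
gen 20: q0 h=10  …::::::[:]Z:Z:Z:…
gen 21: q1 h=11  …:::::Z[Z]:Z:Z:Z…
gen 22: q0 h=10  …::::::[Z]Z:Z:Z:…
gen 23: q1 h= 9  …::::::[:]:Z:Z:Z…
gen 24: q0 h= 8  …::::::[:]Z:Z:Z:…
gen 25: q1 h= 9  …:::::Z[Z]:Z:Z:Z…

0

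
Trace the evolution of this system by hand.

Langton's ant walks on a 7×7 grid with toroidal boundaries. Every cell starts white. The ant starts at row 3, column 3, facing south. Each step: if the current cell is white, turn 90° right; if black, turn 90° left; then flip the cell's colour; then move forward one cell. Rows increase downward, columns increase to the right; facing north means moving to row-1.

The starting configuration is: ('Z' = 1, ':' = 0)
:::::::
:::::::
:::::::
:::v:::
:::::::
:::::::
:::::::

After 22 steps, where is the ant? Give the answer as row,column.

[0] :::::::
:::::::
:::::::
:::v:::
:::::::
:::::::
:::::::
[1] :::::::
:::::::
:::::::
::<Z:::
:::::::
:::::::
:::::::
[2] :::::::
:::::::
::^::::
::ZZ:::
:::::::
:::::::
:::::::
[3] :::::::
:::::::
::Z>:::
::ZZ:::
:::::::
:::::::
:::::::
[4] :::::::
:::::::
::ZZ:::
::Zv:::
:::::::
:::::::
:::::::
[5] :::::::
:::::::
::ZZ:::
::Z:>::
:::::::
:::::::
:::::::
[6] :::::::
:::::::
::ZZ:::
::Z:Z::
::::v::
:::::::
:::::::
[7] :::::::
:::::::
::ZZ:::
::Z:Z::
:::<Z::
:::::::
:::::::
[8] :::::::
:::::::
::ZZ:::
::Z^Z::
:::ZZ::
:::::::
:::::::
[9] :::::::
:::::::
::ZZ:::
::ZZ>::
:::ZZ::
:::::::
:::::::
[10] :::::::
:::::::
::ZZ^::
::ZZ:::
:::ZZ::
:::::::
:::::::
[11] :::::::
:::::::
::ZZZ>:
::ZZ:::
:::ZZ::
:::::::
:::::::
[12] :::::::
:::::::
::ZZZZ:
::ZZ:v:
:::ZZ::
:::::::
:::::::
[13] :::::::
:::::::
::ZZZZ:
::ZZ<Z:
:::ZZ::
:::::::
:::::::
[14] :::::::
:::::::
::ZZ^Z:
::ZZZZ:
:::ZZ::
:::::::
:::::::
[15] :::::::
:::::::
::Z<:Z:
::ZZZZ:
:::ZZ::
:::::::
:::::::
[16] :::::::
:::::::
::Z::Z:
::ZvZZ:
:::ZZ::
:::::::
:::::::
[17] :::::::
:::::::
::Z::Z:
::Z:>Z:
:::ZZ::
:::::::
:::::::
[18] :::::::
:::::::
::Z:^Z:
::Z::Z:
:::ZZ::
:::::::
:::::::
[19] :::::::
:::::::
::Z:Z>:
::Z::Z:
:::ZZ::
:::::::
:::::::
[20] :::::::
:::::^:
::Z:Z::
::Z::Z:
:::ZZ::
:::::::
:::::::
[21] :::::::
:::::Z>
::Z:Z::
::Z::Z:
:::ZZ::
:::::::
:::::::
[22] :::::::
:::::ZZ
::Z:Z:v
::Z::Z:
:::ZZ::
:::::::
:::::::

2,6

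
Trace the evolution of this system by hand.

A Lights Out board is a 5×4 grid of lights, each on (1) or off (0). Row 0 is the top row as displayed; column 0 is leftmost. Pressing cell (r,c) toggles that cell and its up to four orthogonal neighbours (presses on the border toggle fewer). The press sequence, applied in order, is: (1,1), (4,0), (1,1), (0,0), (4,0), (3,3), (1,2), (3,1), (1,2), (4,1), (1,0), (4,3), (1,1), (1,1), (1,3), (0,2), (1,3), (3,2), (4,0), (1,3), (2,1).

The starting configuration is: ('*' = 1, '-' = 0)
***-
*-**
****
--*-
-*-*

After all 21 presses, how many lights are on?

gen 0: ***-
*-**
****
--*-
-*-*
gen 1: *-*-
-*-*
*-**
--*-
-*-*
gen 2: *-*-
-*-*
*-**
*-*-
*--*
gen 3: ***-
*-**
****
*-*-
*--*
gen 4: --*-
--**
****
*-*-
*--*
gen 5: --*-
--**
****
--*-
-*-*
gen 6: --*-
--**
***-
---*
-*--
gen 7: ----
-*--
**--
---*
-*--
gen 8: ----
-*--
*---
****
----
gen 9: --*-
--**
*-*-
****
----
gen 10: --*-
--**
*-*-
*-**
***-
gen 11: *-*-
****
--*-
*-**
***-
gen 12: *-*-
****
--*-
*-*-
**-*
gen 13: ***-
---*
-**-
*-*-
**-*
gen 14: *-*-
****
--*-
*-*-
**-*
gen 15: *-**
**--
--**
*-*-
**-*
gen 16: **--
***-
--**
*-*-
**-*
gen 17: **-*
**-*
--*-
*-*-
**-*
gen 18: **-*
**-*
----
**-*
****
gen 19: **-*
**-*
----
-*-*
--**
gen 20: **--
***-
---*
-*-*
--**
gen 21: **--
*-*-
****
---*
--**

11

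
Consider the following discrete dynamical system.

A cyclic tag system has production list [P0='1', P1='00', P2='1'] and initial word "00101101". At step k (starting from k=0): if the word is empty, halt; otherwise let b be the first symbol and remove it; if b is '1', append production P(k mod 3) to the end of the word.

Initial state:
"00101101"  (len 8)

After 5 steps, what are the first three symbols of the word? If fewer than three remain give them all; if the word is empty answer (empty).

101

gen 0: "00101101"  (len 8)
gen 1: "0101101"  (len 7)
gen 2: "101101"  (len 6)
gen 3: "011011"  (len 6)
gen 4: "11011"  (len 5)
gen 5: "101100"  (len 6)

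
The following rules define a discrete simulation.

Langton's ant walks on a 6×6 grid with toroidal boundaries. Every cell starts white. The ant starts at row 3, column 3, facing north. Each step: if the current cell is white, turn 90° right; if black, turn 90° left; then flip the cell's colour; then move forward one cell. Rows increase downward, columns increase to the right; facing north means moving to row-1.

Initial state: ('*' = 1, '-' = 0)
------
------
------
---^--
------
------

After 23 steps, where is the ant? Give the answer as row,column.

step 0: ------
------
------
---^--
------
------
step 1: ------
------
------
---*>-
------
------
step 2: ------
------
------
---**-
----v-
------
step 3: ------
------
------
---**-
---<*-
------
step 4: ------
------
------
---^*-
---**-
------
step 5: ------
------
------
--<-*-
---**-
------
step 6: ------
------
--^---
--*-*-
---**-
------
step 7: ------
------
--*>--
--*-*-
---**-
------
step 8: ------
------
--**--
--*v*-
---**-
------
step 9: ------
------
--**--
--<**-
---**-
------
step 10: ------
------
--**--
---**-
--v**-
------
step 11: ------
------
--**--
---**-
-<***-
------
step 12: ------
------
--**--
-^-**-
-****-
------
step 13: ------
------
--**--
-*>**-
-****-
------
step 14: ------
------
--**--
-****-
-*v**-
------
step 15: ------
------
--**--
-****-
-*->*-
------
step 16: ------
------
--**--
-**^*-
-*--*-
------
step 17: ------
------
--**--
-*<-*-
-*--*-
------
step 18: ------
------
--**--
-*--*-
-*v-*-
------
step 19: ------
------
--**--
-*--*-
-<*-*-
------
step 20: ------
------
--**--
-*--*-
--*-*-
-v----
step 21: ------
------
--**--
-*--*-
--*-*-
<*----
step 22: ------
------
--**--
-*--*-
^-*-*-
**----
step 23: ------
------
--**--
-*--*-
*>*-*-
**----

4,1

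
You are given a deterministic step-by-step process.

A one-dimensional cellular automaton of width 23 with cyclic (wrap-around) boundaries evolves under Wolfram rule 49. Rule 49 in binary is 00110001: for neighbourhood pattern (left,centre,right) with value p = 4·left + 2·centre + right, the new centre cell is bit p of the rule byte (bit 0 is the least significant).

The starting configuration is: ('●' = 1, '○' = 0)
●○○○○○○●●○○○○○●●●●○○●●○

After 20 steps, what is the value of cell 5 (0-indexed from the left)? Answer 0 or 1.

t=0: ●○○○○○○●●○○○○○●●●●○○●●○
t=1: ○●●●●●○○○●●●●○○○○○●○○○●
t=2: ●○○○○○●●○○○○○●●●●○○●●○○
t=3: ○●●●●○○○●●●●○○○○○●○○○●○
t=4: ○○○○○●●○○○○○●●●●○○●●○○●
t=5: ●●●●○○○●●●●○○○○○●○○○●○○
t=6: ○○○○●●○○○○○●●●●○○●●○○●○
t=7: ●●●○○○●●●●○○○○○●○○○●○○●
t=8: ○○○●●○○○○○●●●●○○●●○○●○○
t=9: ●●○○○●●●●○○○○○●○○○●○○●●
t=10: ○○●●○○○○○●●●●○○●●○○●○○○
t=11: ●○○○●●●●○○○○○●○○○●○○●●●
t=12: ○●●○○○○○●●●●○○●●○○●○○○○
t=13: ○○○●●●●○○○○○●○○○●○○●●●●
t=14: ●●○○○○○●●●●○○●●○○●○○○○○
t=15: ○○●●●●○○○○○●○○○●○○●●●●○
t=16: ●○○○○○●●●●○○●●○○●○○○○○●
t=17: ○●●●●○○○○○●○○○●○○●●●●○○
t=18: ○○○○○●●●●○○●●○○●○○○○○●●
t=19: ●●●●○○○○○●○○○●○○●●●●○○○
t=20: ○○○○●●●●○○●●○○●○○○○○●●○

1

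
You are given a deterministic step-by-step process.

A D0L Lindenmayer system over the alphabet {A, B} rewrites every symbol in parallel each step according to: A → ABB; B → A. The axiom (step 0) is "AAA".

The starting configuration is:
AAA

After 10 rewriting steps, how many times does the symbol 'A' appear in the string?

step 0: AAA
step 1: ABBABBABB
step 2: ABBAAABBAAABBAA
step 3: ABBAAABBABBABBAAABBABBABBAAABBABB
step 4: ABBAAABBABBABBAAABBAAABBAAABBABBABBAAABBAAABBAAABBABBABBAAABBAA
step 5: ABBAAABBABBABBAAABBAAABBAAABBABBABBAAABBABBABBAAABBABBABBA…BABBABBAAABBABBABBAAABBABBABBAAABBAAABBAAABBABBABBAAABBABB  (len 129)
step 6: ABBAAABBABBABBAAABBAAABBAAABBABBABBAAABBABBABBAAABBABBABBA…BBABBABBAAABBABBABBAAABBABBABBAAABBAAABBAAABBABBABBAAABBAA  (len 255)
step 7: ABBAAABBABBABBAAABBAAABBAAABBABBABBAAABBABBABBAAABBABBABBA…BABBABBAAABBABBABBAAABBABBABBAAABBAAABBAAABBABBABBAAABBABB  (len 513)
step 8: ABBAAABBABBABBAAABBAAABBAAABBABBABBAAABBABBABBAAABBABBABBA…BBABBABBAAABBABBABBAAABBABBABBAAABBAAABBAAABBABBABBAAABBAA  (len 1023)
step 9: ABBAAABBABBABBAAABBAAABBAAABBABBABBAAABBABBABBAAABBABBABBA…BABBABBAAABBABBABBAAABBABBABBAAABBAAABBAAABBABBABBAAABBABB  (len 2049)
step 10: ABBAAABBABBABBAAABBAAABBAAABBABBABBAAABBABBABBAAABBABBABBA…BBABBABBAAABBABBABBAAABBABBABBAAABBAAABBAAABBABBABBAAABBAA  (len 4095)

2049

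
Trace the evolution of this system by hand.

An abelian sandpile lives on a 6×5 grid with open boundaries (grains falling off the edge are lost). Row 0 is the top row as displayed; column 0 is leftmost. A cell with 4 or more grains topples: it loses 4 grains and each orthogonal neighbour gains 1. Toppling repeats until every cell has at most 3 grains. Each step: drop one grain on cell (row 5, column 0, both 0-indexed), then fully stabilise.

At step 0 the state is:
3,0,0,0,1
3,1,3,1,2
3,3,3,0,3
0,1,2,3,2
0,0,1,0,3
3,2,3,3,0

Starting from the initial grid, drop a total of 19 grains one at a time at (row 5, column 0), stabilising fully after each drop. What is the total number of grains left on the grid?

[0] 3,0,0,0,1
3,1,3,1,2
3,3,3,0,3
0,1,2,3,2
0,0,1,0,3
3,2,3,3,0
[1] 3,0,0,0,1
3,1,3,1,2
3,3,3,0,3
0,1,2,3,2
1,0,1,0,3
0,3,3,3,0
[2] 3,0,0,0,1
3,1,3,1,2
3,3,3,0,3
0,1,2,3,2
1,0,1,0,3
1,3,3,3,0
[3] 3,0,0,0,1
3,1,3,1,2
3,3,3,0,3
0,1,2,3,2
1,0,1,0,3
2,3,3,3,0
[4] 3,0,0,0,1
3,1,3,1,2
3,3,3,0,3
0,1,2,3,2
1,0,1,0,3
3,3,3,3,0
[5] 3,0,0,0,1
3,1,3,1,2
3,3,3,0,3
0,1,2,3,2
2,1,2,1,3
1,1,1,0,1
[6] 3,0,0,0,1
3,1,3,1,2
3,3,3,0,3
0,1,2,3,2
2,1,2,1,3
2,1,1,0,1
[7] 3,0,0,0,1
3,1,3,1,2
3,3,3,0,3
0,1,2,3,2
2,1,2,1,3
3,1,1,0,1
[8] 3,0,0,0,1
3,1,3,1,2
3,3,3,0,3
0,1,2,3,2
3,1,2,1,3
0,2,1,0,1
[9] 3,0,0,0,1
3,1,3,1,2
3,3,3,0,3
0,1,2,3,2
3,1,2,1,3
1,2,1,0,1
[10] 3,0,0,0,1
3,1,3,1,2
3,3,3,0,3
0,1,2,3,2
3,1,2,1,3
2,2,1,0,1
[11] 3,0,0,0,1
3,1,3,1,2
3,3,3,0,3
0,1,2,3,2
3,1,2,1,3
3,2,1,0,1
[12] 3,0,0,0,1
3,1,3,1,2
3,3,3,0,3
1,1,2,3,2
0,2,2,1,3
1,3,1,0,1
[13] 3,0,0,0,1
3,1,3,1,2
3,3,3,0,3
1,1,2,3,2
0,2,2,1,3
2,3,1,0,1
[14] 3,0,0,0,1
3,1,3,1,2
3,3,3,0,3
1,1,2,3,2
0,2,2,1,3
3,3,1,0,1
[15] 3,0,0,0,1
3,1,3,1,2
3,3,3,0,3
1,1,2,3,2
1,3,2,1,3
1,0,2,0,1
[16] 3,0,0,0,1
3,1,3,1,2
3,3,3,0,3
1,1,2,3,2
1,3,2,1,3
2,0,2,0,1
[17] 3,0,0,0,1
3,1,3,1,2
3,3,3,0,3
1,1,2,3,2
1,3,2,1,3
3,0,2,0,1
[18] 3,0,0,0,1
3,1,3,1,2
3,3,3,0,3
1,1,2,3,2
2,3,2,1,3
0,1,2,0,1
[19] 3,0,0,0,1
3,1,3,1,2
3,3,3,0,3
1,1,2,3,2
2,3,2,1,3
1,1,2,0,1

51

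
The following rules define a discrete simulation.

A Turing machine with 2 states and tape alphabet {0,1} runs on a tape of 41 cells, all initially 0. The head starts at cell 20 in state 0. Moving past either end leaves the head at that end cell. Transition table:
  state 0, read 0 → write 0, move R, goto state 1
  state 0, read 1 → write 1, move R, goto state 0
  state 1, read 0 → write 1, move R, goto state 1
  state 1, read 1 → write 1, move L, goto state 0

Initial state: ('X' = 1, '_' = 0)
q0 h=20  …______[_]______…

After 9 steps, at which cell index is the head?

step 0: q0 h=20  …______[_]______…
step 1: q1 h=21  …______[_]______…
step 2: q1 h=22  …_____X[_]______…
step 3: q1 h=23  …____XX[_]______…
step 4: q1 h=24  …___XXX[_]______…
step 5: q1 h=25  …__XXXX[_]______…
step 6: q1 h=26  …_XXXXX[_]______…
step 7: q1 h=27  …XXXXXX[_]______…
step 8: q1 h=28  …XXXXXX[_]______…
step 9: q1 h=29  …XXXXXX[_]______…

29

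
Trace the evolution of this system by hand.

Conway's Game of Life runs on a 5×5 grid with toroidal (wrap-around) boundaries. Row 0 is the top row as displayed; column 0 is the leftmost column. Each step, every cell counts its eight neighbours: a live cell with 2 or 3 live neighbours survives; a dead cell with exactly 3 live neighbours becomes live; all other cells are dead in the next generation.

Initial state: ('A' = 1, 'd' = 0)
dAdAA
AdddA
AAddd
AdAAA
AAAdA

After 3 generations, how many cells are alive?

k=0  dAdAA
AdddA
AAddd
AdAAA
AAAdA
k=1  ddddd
ddAAd
ddAdd
ddddd
ddddd
k=2  ddddd
ddAAd
ddAAd
ddddd
ddddd
k=3  ddddd
ddAAd
ddAAd
ddddd
ddddd

4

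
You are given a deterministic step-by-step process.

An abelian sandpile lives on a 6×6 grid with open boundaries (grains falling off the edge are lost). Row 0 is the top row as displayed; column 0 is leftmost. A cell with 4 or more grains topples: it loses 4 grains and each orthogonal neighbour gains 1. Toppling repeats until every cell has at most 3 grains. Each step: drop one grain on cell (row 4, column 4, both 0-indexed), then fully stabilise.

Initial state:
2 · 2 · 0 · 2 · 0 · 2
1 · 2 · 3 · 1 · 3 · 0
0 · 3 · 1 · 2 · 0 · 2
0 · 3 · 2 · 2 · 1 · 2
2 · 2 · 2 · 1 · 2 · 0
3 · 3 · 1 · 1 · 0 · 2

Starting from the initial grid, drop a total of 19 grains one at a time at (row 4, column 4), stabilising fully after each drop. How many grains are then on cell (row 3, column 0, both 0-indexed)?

gen 0: 2 · 2 · 0 · 2 · 0 · 2
1 · 2 · 3 · 1 · 3 · 0
0 · 3 · 1 · 2 · 0 · 2
0 · 3 · 2 · 2 · 1 · 2
2 · 2 · 2 · 1 · 2 · 0
3 · 3 · 1 · 1 · 0 · 2
gen 1: 2 · 2 · 0 · 2 · 0 · 2
1 · 2 · 3 · 1 · 3 · 0
0 · 3 · 1 · 2 · 0 · 2
0 · 3 · 2 · 2 · 1 · 2
2 · 2 · 2 · 1 · 3 · 0
3 · 3 · 1 · 1 · 0 · 2
gen 2: 2 · 2 · 0 · 2 · 0 · 2
1 · 2 · 3 · 1 · 3 · 0
0 · 3 · 1 · 2 · 0 · 2
0 · 3 · 2 · 2 · 2 · 2
2 · 2 · 2 · 2 · 0 · 1
3 · 3 · 1 · 1 · 1 · 2
gen 3: 2 · 2 · 0 · 2 · 0 · 2
1 · 2 · 3 · 1 · 3 · 0
0 · 3 · 1 · 2 · 0 · 2
0 · 3 · 2 · 2 · 2 · 2
2 · 2 · 2 · 2 · 1 · 1
3 · 3 · 1 · 1 · 1 · 2
gen 4: 2 · 2 · 0 · 2 · 0 · 2
1 · 2 · 3 · 1 · 3 · 0
0 · 3 · 1 · 2 · 0 · 2
0 · 3 · 2 · 2 · 2 · 2
2 · 2 · 2 · 2 · 2 · 1
3 · 3 · 1 · 1 · 1 · 2
gen 5: 2 · 2 · 0 · 2 · 0 · 2
1 · 2 · 3 · 1 · 3 · 0
0 · 3 · 1 · 2 · 0 · 2
0 · 3 · 2 · 2 · 2 · 2
2 · 2 · 2 · 2 · 3 · 1
3 · 3 · 1 · 1 · 1 · 2
gen 6: 2 · 2 · 0 · 2 · 0 · 2
1 · 2 · 3 · 1 · 3 · 0
0 · 3 · 1 · 2 · 0 · 2
0 · 3 · 2 · 2 · 3 · 2
2 · 2 · 2 · 3 · 0 · 2
3 · 3 · 1 · 1 · 2 · 2
gen 7: 2 · 2 · 0 · 2 · 0 · 2
1 · 2 · 3 · 1 · 3 · 0
0 · 3 · 1 · 2 · 0 · 2
0 · 3 · 2 · 2 · 3 · 2
2 · 2 · 2 · 3 · 1 · 2
3 · 3 · 1 · 1 · 2 · 2
gen 8: 2 · 2 · 0 · 2 · 0 · 2
1 · 2 · 3 · 1 · 3 · 0
0 · 3 · 1 · 2 · 0 · 2
0 · 3 · 2 · 2 · 3 · 2
2 · 2 · 2 · 3 · 2 · 2
3 · 3 · 1 · 1 · 2 · 2
gen 9: 2 · 2 · 0 · 2 · 0 · 2
1 · 2 · 3 · 1 · 3 · 0
0 · 3 · 1 · 2 · 0 · 2
0 · 3 · 2 · 2 · 3 · 2
2 · 2 · 2 · 3 · 3 · 2
3 · 3 · 1 · 1 · 2 · 2
gen 10: 2 · 2 · 0 · 2 · 0 · 2
1 · 2 · 3 · 1 · 3 · 0
0 · 3 · 1 · 3 · 1 · 2
0 · 3 · 3 · 0 · 1 · 3
2 · 2 · 3 · 1 · 2 · 3
3 · 3 · 1 · 2 · 3 · 2
gen 11: 2 · 2 · 0 · 2 · 0 · 2
1 · 2 · 3 · 1 · 3 · 0
0 · 3 · 1 · 3 · 1 · 2
0 · 3 · 3 · 0 · 1 · 3
2 · 2 · 3 · 1 · 3 · 3
3 · 3 · 1 · 2 · 3 · 2
gen 12: 2 · 2 · 0 · 2 · 0 · 2
1 · 2 · 3 · 1 · 3 · 0
0 · 3 · 1 · 3 · 1 · 3
0 · 3 · 3 · 0 · 3 · 0
2 · 2 · 3 · 2 · 2 · 2
3 · 3 · 1 · 3 · 1 · 0
gen 13: 2 · 2 · 0 · 2 · 0 · 2
1 · 2 · 3 · 1 · 3 · 0
0 · 3 · 1 · 3 · 1 · 3
0 · 3 · 3 · 0 · 3 · 0
2 · 2 · 3 · 2 · 3 · 2
3 · 3 · 1 · 3 · 1 · 0
gen 14: 2 · 2 · 0 · 2 · 0 · 2
1 · 2 · 3 · 1 · 3 · 0
0 · 3 · 1 · 3 · 2 · 3
0 · 3 · 3 · 1 · 0 · 1
2 · 2 · 3 · 3 · 1 · 3
3 · 3 · 1 · 3 · 2 · 0
gen 15: 2 · 2 · 0 · 2 · 0 · 2
1 · 2 · 3 · 1 · 3 · 0
0 · 3 · 1 · 3 · 2 · 3
0 · 3 · 3 · 1 · 0 · 1
2 · 2 · 3 · 3 · 2 · 3
3 · 3 · 1 · 3 · 2 · 0
gen 16: 2 · 2 · 0 · 2 · 0 · 2
1 · 2 · 3 · 1 · 3 · 0
0 · 3 · 1 · 3 · 2 · 3
0 · 3 · 3 · 1 · 0 · 1
2 · 2 · 3 · 3 · 3 · 3
3 · 3 · 1 · 3 · 2 · 0
gen 17: 2 · 2 · 0 · 2 · 0 · 2
1 · 3 · 3 · 1 · 3 · 0
1 · 0 · 3 · 3 · 2 · 3
2 · 2 · 1 · 3 · 1 · 2
0 · 2 · 3 · 2 · 3 · 0
1 · 2 · 0 · 2 · 0 · 2
gen 18: 2 · 2 · 0 · 2 · 0 · 2
1 · 3 · 3 · 1 · 3 · 0
1 · 0 · 3 · 3 · 2 · 3
2 · 2 · 1 · 3 · 2 · 2
0 · 2 · 3 · 3 · 0 · 1
1 · 2 · 0 · 2 · 1 · 2
gen 19: 2 · 2 · 0 · 2 · 0 · 2
1 · 3 · 3 · 1 · 3 · 0
1 · 0 · 3 · 3 · 2 · 3
2 · 2 · 1 · 3 · 2 · 2
0 · 2 · 3 · 3 · 1 · 1
1 · 2 · 0 · 2 · 1 · 2

2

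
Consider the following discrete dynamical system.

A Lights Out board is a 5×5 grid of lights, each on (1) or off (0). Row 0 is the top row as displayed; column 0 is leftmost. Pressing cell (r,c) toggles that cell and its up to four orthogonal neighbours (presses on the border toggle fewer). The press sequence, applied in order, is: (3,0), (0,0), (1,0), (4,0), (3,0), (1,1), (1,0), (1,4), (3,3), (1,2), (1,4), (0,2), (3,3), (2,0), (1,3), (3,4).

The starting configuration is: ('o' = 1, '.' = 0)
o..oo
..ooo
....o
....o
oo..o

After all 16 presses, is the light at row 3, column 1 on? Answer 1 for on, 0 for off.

gen 0: o..oo
..ooo
....o
....o
oo..o
gen 1: o..oo
..ooo
o...o
oo..o
.o..o
gen 2: .o.oo
o.ooo
o...o
oo..o
.o..o
gen 3: oo.oo
.oooo
....o
oo..o
.o..o
gen 4: oo.oo
.oooo
....o
.o..o
o...o
gen 5: oo.oo
.oooo
o...o
o...o
....o
gen 6: o..oo
o..oo
oo..o
o...o
....o
gen 7: ...oo
.o.oo
.o..o
o...o
....o
gen 8: ...o.
.o...
.o...
o...o
....o
gen 9: ...o.
.o...
.o.o.
o.oo.
...oo
gen 10: ..oo.
..oo.
.ooo.
o.oo.
...oo
gen 11: ..ooo
..o.o
.oooo
o.oo.
...oo
gen 12: .o..o
....o
.oooo
o.oo.
...oo
gen 13: .o..o
....o
.oo.o
o...o
....o
gen 14: .o..o
o...o
o.o.o
....o
....o
gen 15: .o.oo
o.oo.
o.ooo
....o
....o
gen 16: .o.oo
o.oo.
o.oo.
...o.
.....

0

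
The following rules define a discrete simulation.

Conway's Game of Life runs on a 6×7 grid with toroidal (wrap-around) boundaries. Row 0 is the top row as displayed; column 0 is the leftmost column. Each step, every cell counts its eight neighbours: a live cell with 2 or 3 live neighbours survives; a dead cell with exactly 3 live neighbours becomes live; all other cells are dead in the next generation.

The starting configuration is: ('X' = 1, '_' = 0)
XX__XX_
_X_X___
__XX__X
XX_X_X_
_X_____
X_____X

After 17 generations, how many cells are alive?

11

0) XX__XX_
_X_X___
__XX__X
XX_X_X_
_X_____
X_____X
1) _XX_XX_
_X_X_XX
___X__X
XX_XX_X
_XX____
_____XX
2) _XXX___
_X_X__X
_X_X___
_X_XXXX
_XXXX__
X__XXXX
3) _X_____
_X_XX__
_X_X__X
_X___X_
_X_____
X____XX
4) _XX_XXX
_X_XX__
_X_X_X_
_X_____
_X___X_
XX____X
5) ____X_X
_X____X
XX_X___
XX__X__
_XX___X
____X__
6) X______
_XX__XX
______X
___X__X
_XXX_X_
X__X___
7) X_X____
_X___XX
__X___X
X__XXXX
XX_X__X
X__XX_X
8) __XXX__
_XX__XX
_XXX___
___XX__
_X_____
___XXX_
9) _X____X
X____X_
XX___X_
_X_XX__
__X__X_
_____X_
10) X____XX
_____X_
XXX__X_
XX_XXXX
__XX_X_
_____XX
11) X___X__
____XX_
__XX___
_______
_XXX___
X______
12) ____XXX
____XX_
___XX__
_X_____
_XX____
X_XX___
13) ______X
______X
___XXX_
_X_X___
X__X___
X_XXXXX
14) ___XX__
____X_X
__XXXX_
___X___
X____X_
XXXXXX_
15) XX____X
__X____
__X__X_
__XX_XX
X____X_
XXX__X_
16) ______X
X_X___X
_XX_XXX
_XXX_X_
X__X_X_
__X__X_
17) XX___XX
__XX___
____X__
_______
___X_X_
____XX_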